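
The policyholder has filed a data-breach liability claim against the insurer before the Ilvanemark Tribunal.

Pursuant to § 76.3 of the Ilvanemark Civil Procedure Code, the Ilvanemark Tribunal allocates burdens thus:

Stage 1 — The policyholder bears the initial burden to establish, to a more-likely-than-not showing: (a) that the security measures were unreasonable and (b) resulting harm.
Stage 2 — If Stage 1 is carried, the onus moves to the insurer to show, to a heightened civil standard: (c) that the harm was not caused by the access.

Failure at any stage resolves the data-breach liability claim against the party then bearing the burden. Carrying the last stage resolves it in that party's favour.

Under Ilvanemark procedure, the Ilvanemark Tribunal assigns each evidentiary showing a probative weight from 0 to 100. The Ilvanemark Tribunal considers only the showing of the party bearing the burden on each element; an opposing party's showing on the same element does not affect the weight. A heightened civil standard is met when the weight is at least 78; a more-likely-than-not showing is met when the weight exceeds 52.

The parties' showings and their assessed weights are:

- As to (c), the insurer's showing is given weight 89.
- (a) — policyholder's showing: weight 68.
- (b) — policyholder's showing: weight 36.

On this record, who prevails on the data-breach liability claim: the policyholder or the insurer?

insurer

Stage 1 — burden on policyholder; standard: a more-likely-than-not showing (weight exceeds 52).
    (a): 68 > 52 [met]
    (b): 36 ≤ 52 [not met]
  The policyholder does not carry Stage 1.
The insurer prevails.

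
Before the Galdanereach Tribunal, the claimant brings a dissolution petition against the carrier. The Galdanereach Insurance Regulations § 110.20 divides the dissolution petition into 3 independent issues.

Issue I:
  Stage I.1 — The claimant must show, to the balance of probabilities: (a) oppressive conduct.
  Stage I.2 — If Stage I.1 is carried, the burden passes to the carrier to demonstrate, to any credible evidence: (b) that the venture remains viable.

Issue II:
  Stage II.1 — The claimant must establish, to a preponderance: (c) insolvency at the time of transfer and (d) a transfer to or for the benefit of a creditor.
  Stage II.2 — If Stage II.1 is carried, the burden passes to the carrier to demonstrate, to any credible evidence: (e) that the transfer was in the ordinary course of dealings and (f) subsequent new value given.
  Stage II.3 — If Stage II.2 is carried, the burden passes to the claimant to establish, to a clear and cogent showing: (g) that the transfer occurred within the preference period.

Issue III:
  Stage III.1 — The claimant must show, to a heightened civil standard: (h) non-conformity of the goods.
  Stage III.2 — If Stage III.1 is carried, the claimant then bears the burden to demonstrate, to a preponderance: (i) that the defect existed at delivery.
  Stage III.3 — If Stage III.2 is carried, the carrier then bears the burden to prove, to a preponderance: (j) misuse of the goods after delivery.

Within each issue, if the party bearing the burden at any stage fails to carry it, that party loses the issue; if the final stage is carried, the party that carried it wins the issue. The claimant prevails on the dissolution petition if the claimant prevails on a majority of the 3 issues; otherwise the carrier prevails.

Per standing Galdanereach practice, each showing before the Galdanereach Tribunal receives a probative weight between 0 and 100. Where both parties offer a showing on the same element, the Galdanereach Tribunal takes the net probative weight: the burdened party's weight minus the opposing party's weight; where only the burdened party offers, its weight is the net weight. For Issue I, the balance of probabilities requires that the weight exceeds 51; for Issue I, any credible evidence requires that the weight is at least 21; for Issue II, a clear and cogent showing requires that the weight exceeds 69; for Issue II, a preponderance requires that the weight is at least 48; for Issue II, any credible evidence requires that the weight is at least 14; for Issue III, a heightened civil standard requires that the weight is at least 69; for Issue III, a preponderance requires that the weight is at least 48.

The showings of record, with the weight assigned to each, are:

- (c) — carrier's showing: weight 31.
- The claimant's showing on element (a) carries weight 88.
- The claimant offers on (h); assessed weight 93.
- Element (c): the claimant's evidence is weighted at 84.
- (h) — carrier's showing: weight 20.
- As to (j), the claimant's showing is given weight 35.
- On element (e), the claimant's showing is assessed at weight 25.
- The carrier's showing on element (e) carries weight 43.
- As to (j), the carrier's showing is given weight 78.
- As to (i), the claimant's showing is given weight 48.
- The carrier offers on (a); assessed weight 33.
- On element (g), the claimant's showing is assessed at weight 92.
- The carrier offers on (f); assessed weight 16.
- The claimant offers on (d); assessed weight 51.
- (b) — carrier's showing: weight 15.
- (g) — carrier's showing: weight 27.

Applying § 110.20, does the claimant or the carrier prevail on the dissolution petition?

claimant

— Issue I —
At Stage I.1 the claimant must meet the balance of probabilities (weight exceeds 51): on (a) the weight is 88 less the opposing 33 gives net 55, which does exceed 51, so (a) meets the standard.
  Stage I.1 is satisfied; the onus moves to the carrier.
At Stage I.2 the carrier must meet any credible evidence (weight is at least 21): on (b) the weight is 15, < 21, so (b) does not meet the standard.
  Stage I.2 not carried; the carrier fails its burden.
So the claimant prevails on this issue.
— Issue II —
Stage II.1 (claimant, a preponderance, weight is at least 48): (c) net 84−31=53 ≥ 48 — meets; (d) 51 ≥ 48 — meets.
  The claimant carries Stage II.1; the carrier now bears the burden.
Stage II.2 (carrier, any credible evidence, weight is at least 14): (e) net 43−25=18 ≥ 14 — meets; (f) 16 ≥ 14 — meets.
  Stage II.2 is satisfied; the onus moves to the claimant.
Stage II.3 (claimant, a clear and cogent showing, weight exceeds 69): (g) net 92−27=65 ≤ 69 — fails.
  The claimant does not carry Stage II.3.
The carrier prevails on this issue.
— Issue III —
Stage III.1 (claimant, a heightened civil standard, weight is at least 69): (h) net 93−20=73 ≥ 69 — meets.
  Stage III.1 carried; the burden remains with the claimant.
Stage III.2 (claimant, a preponderance, weight is at least 48): (i) 48 ≥ 48 — meets.
  All elements met. The burden passes to the carrier.
Stage III.3 (carrier, a preponderance, weight is at least 48): (j) net 78−35=43 < 48 — fails.
  Stage III.3 not carried; the carrier fails its burden.
The analysis ends at Stage III.3; the claimant prevails on this issue.
Per-issue: Issue I → claimant; Issue II → carrier; Issue III → claimant. The claimant must prevail on a majority of issues; overall, the claimant prevails.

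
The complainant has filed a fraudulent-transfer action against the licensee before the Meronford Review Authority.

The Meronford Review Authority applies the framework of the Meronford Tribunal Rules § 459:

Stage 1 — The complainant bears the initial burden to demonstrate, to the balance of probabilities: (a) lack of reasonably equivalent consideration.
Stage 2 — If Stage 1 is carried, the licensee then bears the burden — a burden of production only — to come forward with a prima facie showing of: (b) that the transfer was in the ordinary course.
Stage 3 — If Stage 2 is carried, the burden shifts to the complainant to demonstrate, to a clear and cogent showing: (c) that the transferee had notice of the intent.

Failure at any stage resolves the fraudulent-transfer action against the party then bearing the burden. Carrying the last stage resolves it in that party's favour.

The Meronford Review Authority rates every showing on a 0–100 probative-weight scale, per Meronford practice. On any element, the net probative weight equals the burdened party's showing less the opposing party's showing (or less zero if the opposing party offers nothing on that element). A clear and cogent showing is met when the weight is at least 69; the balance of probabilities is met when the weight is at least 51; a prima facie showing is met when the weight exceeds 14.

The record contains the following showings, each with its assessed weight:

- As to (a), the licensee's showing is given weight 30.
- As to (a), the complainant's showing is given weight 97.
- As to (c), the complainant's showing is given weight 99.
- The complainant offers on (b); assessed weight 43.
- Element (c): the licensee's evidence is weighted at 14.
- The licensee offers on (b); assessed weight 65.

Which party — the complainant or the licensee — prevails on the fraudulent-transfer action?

complainant

Stage 1 (complainant, the balance of probabilities, weight is at least 51): (a) net 97−30=67 ≥ 51 — meets.
  All elements met. The burden passes to the licensee.
Stage 2 (licensee, a prima facie showing, weight exceeds 14): (b) net 65−43=22 > 14 — meets.
  All elements met. The burden passes to the complainant.
Stage 3 (complainant, a clear and cogent showing, weight is at least 69): (c) net 99−14=85 ≥ 69 — meets.
  Stage 3 carried; the final stage is satisfied.
With every stage satisfied, the complainant prevails.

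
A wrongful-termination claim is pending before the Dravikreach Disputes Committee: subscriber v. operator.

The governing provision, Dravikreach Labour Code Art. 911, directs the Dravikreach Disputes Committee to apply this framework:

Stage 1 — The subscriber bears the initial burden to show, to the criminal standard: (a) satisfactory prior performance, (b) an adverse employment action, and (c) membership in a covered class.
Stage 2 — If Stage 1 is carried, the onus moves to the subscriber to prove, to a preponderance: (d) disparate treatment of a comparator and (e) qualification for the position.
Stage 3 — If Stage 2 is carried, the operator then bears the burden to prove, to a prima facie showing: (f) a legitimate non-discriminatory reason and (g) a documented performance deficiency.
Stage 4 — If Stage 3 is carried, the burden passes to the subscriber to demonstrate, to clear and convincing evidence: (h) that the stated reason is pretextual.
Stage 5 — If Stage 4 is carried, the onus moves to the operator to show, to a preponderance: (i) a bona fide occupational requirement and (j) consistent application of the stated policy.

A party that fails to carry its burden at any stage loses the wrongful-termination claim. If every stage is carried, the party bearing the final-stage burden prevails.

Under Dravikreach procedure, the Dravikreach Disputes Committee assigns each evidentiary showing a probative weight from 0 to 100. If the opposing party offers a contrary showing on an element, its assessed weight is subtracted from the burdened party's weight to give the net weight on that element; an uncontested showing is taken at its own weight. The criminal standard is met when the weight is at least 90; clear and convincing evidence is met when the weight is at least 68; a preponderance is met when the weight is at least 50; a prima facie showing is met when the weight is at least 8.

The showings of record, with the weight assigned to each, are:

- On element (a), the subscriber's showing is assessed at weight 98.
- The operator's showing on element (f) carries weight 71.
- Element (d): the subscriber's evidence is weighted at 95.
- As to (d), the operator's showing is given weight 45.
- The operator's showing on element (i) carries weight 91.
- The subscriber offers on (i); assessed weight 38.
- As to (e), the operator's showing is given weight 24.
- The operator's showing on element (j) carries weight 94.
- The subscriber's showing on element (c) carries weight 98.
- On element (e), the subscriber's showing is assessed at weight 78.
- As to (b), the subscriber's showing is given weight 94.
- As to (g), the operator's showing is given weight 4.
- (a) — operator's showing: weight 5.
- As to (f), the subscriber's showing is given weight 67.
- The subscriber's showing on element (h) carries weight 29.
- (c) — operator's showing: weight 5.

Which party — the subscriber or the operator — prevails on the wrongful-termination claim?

subscriber

Stage 1 (subscriber, the criminal standard, weight is at least 90): (a) net 98−5=93 ≥ 90 — meets; (b) 94 ≥ 90 — meets; (c) net 98−5=93 ≥ 90 — meets.
  All elements met. The subscriber retains the burden for Stage 2.
Stage 2 (subscriber, a preponderance, weight is at least 50): (d) net 95−45=50 ≥ 50 — meets; (e) net 78−24=54 ≥ 50 — meets.
  The subscriber carries Stage 2; the operator now bears the burden.
Stage 3 (operator, a prima facie showing, weight is at least 8): (f) net 71−67=4 < 8 — fails; (g) 4 < 8 — fails.
  Not every element is met, so the operator fails to carry Stage 3.
So the subscriber prevails.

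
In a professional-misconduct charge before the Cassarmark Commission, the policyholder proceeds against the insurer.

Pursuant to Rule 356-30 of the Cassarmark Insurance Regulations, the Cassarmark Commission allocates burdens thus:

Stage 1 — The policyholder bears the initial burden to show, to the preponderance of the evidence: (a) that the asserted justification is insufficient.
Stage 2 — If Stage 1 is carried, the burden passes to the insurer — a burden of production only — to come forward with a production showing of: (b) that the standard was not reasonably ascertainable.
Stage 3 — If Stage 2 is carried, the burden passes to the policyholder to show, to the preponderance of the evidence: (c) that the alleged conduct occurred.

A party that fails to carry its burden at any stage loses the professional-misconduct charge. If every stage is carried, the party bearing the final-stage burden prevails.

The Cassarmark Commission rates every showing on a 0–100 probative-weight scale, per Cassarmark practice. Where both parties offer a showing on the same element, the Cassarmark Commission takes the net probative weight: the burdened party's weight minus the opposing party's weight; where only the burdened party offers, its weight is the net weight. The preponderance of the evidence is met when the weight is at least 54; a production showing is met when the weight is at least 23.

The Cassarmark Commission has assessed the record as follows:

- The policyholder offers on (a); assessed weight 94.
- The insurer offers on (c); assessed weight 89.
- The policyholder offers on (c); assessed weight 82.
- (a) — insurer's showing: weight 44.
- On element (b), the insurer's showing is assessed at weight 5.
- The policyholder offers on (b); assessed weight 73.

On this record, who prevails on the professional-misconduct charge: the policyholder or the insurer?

At Stage 1 the policyholder must meet the preponderance of the evidence (weight is at least 54): on (a) the weight is 94 less the opposing 44 gives net 50, < 54, so (a) does not meet the standard.
  Not every element is met, so the policyholder fails to carry Stage 1.
So the insurer prevails.

insurer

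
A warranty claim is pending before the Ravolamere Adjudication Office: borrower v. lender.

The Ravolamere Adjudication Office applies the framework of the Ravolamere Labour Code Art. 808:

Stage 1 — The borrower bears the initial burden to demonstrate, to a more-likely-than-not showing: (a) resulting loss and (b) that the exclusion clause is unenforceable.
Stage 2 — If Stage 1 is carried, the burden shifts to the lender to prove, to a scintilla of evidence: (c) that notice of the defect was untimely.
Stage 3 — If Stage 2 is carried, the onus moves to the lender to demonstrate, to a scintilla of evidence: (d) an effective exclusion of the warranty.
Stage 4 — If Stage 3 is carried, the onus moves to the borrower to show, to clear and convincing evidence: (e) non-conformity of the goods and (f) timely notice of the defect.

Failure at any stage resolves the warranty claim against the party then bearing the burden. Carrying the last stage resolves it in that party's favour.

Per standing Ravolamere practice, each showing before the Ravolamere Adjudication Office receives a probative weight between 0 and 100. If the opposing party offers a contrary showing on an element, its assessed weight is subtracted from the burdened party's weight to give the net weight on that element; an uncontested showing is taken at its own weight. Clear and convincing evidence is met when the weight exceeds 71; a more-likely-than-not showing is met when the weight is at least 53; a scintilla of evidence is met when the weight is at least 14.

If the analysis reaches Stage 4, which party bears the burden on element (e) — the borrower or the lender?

borrower

Stage 4's rule assigns the burden to the borrower (to clear and convincing evidence).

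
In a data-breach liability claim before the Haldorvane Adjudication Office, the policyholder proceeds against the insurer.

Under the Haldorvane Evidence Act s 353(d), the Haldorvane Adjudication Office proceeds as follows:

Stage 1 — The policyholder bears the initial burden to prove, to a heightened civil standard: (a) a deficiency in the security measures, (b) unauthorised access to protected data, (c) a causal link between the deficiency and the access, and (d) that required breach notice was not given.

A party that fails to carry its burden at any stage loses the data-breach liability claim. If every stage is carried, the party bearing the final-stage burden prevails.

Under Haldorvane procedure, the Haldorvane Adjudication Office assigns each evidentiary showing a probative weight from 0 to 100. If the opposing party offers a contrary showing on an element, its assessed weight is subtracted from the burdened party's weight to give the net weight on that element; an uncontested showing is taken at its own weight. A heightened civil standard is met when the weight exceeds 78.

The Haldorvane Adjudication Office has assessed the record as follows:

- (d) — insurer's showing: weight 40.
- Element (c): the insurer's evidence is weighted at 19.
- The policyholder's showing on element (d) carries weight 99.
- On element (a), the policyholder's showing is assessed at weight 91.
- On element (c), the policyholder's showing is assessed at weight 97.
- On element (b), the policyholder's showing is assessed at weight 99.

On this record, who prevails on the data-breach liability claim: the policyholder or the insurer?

At Stage 1 the policyholder must meet a heightened civil standard (weight exceeds 78): on (a) the weight is 91, which does exceed 78, so (a) meets the standard; on (b) the weight is 99, which does exceed 78, so (b) meets the standard; on (c) the weight is 97 less the opposing 19 gives net 78, which does not exceed 78, so (c) does not meet the standard; on (d) the weight is 99 less the opposing 40 gives net 59, which does not exceed 78, so (d) does not meet the standard.
  Not every element is met, so the policyholder fails to carry Stage 1.
The analysis ends at Stage 1; the insurer prevails.

insurer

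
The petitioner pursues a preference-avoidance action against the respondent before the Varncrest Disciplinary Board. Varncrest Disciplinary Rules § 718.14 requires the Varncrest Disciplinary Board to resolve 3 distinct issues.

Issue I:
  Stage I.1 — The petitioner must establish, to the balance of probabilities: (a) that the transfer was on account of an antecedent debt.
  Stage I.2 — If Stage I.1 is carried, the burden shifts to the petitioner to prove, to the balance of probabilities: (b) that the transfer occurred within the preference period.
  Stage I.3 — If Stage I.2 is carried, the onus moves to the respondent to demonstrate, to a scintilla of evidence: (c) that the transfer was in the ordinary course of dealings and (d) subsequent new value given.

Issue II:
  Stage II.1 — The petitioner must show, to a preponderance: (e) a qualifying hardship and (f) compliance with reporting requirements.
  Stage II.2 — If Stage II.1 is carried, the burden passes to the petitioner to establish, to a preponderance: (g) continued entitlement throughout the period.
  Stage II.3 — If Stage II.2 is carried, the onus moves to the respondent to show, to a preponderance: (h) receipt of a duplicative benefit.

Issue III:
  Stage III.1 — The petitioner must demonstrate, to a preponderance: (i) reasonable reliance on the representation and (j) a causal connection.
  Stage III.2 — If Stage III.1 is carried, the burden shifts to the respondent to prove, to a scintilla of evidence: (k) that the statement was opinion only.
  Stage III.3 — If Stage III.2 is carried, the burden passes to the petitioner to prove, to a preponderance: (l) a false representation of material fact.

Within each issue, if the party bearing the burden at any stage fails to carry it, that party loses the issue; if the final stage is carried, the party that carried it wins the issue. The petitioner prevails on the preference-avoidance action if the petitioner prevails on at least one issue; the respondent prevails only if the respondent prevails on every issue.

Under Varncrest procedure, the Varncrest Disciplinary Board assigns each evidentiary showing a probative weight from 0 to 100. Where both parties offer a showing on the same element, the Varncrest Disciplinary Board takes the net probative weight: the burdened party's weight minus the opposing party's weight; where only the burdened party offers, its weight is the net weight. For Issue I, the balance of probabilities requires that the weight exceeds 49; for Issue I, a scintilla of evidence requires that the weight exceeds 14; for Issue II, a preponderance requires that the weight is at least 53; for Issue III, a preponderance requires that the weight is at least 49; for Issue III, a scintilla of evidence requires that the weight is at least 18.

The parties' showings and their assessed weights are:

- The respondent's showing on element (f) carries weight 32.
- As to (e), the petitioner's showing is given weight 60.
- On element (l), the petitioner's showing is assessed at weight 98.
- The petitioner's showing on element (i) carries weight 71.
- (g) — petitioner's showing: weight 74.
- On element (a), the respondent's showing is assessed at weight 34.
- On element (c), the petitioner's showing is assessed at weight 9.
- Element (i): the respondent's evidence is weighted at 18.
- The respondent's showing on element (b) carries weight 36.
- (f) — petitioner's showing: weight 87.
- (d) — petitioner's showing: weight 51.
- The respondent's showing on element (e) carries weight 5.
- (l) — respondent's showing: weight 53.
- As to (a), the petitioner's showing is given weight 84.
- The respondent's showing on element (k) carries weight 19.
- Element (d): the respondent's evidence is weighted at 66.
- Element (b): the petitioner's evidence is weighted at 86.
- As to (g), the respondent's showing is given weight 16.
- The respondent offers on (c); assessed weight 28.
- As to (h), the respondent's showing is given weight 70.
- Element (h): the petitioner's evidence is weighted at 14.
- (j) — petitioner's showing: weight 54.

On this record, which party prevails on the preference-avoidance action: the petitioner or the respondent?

— Issue I —
At Stage I.1 the petitioner must meet the balance of probabilities (weight exceeds 49): on (a) the weight is 84 less the opposing 34 gives net 50, > 49, so (a) meets the standard.
  Stage I.1 carried; the burden remains with the petitioner.
At Stage I.2 the petitioner must meet the balance of probabilities (weight exceeds 49): on (b) the weight is 86 less the opposing 36 gives net 50, > 49, so (b) meets the standard.
  All elements met. The burden passes to the respondent.
At Stage I.3 the respondent must meet a scintilla of evidence (weight exceeds 14): on (c) the weight is 28 less the opposing 9 gives net 19, which does exceed 14, so (c) meets the standard; on (d) the weight is 66 less the opposing 51 gives net 15, which does exceed 14, so (d) meets the standard.
  All elements met at the final stage.
Every stage carried; the respondent prevails on this issue.
— Issue II —
At Stage II.1 the petitioner must meet a preponderance (weight is at least 53): on (e) the weight is 60 less the opposing 5 gives net 55, which does reach 53, so (e) meets the standard; on (f) the weight is 87 less the opposing 32 gives net 55, ≥ 53, so (f) meets the standard.
  Stage II.1 is satisfied; the petitioner continues to bear the burden.
At Stage II.2 the petitioner must meet a preponderance (weight is at least 53): on (g) the weight is 74 less the opposing 16 gives net 58, ≥ 53, so (g) meets the standard.
  Stage II.2 is satisfied; the onus moves to the respondent.
At Stage II.3 the respondent must meet a preponderance (weight is at least 53): on (h) the weight is 70 less the opposing 14 gives net 56, ≥ 53, so (h) meets the standard.
  Stage II.3 carried; the final stage is satisfied.
Every stage carried; the respondent prevails on this issue.
— Issue III —
Stage III.1 — burden on petitioner; standard: a preponderance (weight is at least 49).
    (i): 71 − 18 = 53 ≥ 49 [met]
    (j): 54 ≥ 49 [met]
  Stage III.1 is satisfied; the onus moves to the respondent.
Stage III.2 — burden on respondent; standard: a scintilla of evidence (weight is at least 18).
    (k): 19 ≥ 18 [met]
  The respondent carries Stage III.2; the petitioner now bears the burden.
Stage III.3 — burden on petitioner; standard: a preponderance (weight is at least 49).
    (l): 98 − 53 = 45 < 49 [not met]
  Stage III.3 not carried; the petitioner fails its burden.
So the respondent prevails on this issue.
Per-issue: Issue I → respondent; Issue II → respondent; Issue III → respondent. The petitioner must prevail on at least one issue; overall, the respondent prevails.

respondent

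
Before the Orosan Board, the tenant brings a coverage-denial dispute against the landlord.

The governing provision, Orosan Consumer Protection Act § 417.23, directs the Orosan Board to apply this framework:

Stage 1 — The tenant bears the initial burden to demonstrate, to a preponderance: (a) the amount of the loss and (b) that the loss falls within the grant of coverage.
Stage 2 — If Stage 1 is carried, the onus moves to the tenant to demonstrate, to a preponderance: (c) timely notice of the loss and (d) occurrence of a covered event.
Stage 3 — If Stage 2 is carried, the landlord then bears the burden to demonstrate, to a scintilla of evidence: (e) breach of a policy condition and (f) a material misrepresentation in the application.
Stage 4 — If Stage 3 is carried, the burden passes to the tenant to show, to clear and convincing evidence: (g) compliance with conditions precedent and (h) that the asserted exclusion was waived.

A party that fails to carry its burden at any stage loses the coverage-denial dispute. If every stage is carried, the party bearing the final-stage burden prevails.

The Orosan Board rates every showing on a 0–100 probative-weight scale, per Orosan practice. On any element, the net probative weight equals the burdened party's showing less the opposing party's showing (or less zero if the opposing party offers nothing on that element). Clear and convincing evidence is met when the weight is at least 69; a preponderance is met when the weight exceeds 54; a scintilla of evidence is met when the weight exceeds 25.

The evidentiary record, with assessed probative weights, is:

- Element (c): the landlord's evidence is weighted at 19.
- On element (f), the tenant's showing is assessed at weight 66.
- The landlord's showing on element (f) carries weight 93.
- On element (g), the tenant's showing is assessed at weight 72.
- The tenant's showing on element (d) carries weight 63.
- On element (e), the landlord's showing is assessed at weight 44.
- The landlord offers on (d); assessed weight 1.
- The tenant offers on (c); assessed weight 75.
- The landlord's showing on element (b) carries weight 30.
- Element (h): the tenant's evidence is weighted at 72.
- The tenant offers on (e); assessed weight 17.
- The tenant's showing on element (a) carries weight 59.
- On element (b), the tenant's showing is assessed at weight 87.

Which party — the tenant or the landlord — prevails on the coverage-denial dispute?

Stage 1 (tenant, a preponderance, weight exceeds 54): (a) 59 > 54 — meets; (b) net 87−30=57 > 54 — meets.
  Stage 1 is satisfied; the tenant continues to bear the burden.
Stage 2 (tenant, a preponderance, weight exceeds 54): (c) net 75−19=56 > 54 — meets; (d) net 63−1=62 > 54 — meets.
  Stage 2 is satisfied; the onus moves to the landlord.
Stage 3 (landlord, a scintilla of evidence, weight exceeds 25): (e) net 44−17=27 > 25 — meets; (f) net 93−66=27 > 25 — meets.
  The landlord carries Stage 3; the tenant now bears the burden.
Stage 4 (tenant, clear and convincing evidence, weight is at least 69): (g) 72 ≥ 69 — meets; (h) 72 ≥ 69 — meets.
  All elements met at the final stage.
With every stage satisfied, the tenant prevails.

tenant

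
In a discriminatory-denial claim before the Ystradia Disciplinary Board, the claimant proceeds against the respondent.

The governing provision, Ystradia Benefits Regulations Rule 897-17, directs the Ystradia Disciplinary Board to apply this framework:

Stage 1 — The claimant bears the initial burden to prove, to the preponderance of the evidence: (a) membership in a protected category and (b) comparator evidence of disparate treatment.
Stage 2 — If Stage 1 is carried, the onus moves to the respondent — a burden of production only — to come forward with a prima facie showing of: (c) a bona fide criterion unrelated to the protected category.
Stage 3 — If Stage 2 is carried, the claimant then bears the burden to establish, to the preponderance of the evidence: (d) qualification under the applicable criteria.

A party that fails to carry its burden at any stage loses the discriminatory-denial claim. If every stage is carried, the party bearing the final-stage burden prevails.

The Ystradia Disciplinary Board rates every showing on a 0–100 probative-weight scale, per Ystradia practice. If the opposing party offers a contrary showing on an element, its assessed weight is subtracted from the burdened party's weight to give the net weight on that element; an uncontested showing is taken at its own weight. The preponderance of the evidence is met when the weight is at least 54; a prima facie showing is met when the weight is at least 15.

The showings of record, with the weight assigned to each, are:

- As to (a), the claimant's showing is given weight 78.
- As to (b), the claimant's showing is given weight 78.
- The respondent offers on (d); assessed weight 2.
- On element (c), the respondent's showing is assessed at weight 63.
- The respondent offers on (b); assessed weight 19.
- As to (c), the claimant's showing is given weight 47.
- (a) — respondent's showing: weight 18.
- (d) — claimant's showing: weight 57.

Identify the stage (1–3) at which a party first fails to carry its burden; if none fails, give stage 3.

Stage 1 — burden on claimant; standard: the preponderance of the evidence (weight is at least 54).
    (a): 78 − 18 = 60 ≥ 54 [met]
    (b): 78 − 19 = 59 ≥ 54 [met]
  Stage 1 carried; the burden shifts to the respondent.
Stage 2 — burden on respondent; standard: a prima facie showing (weight is at least 15).
    (c): 63 − 47 = 16 ≥ 15 [met]
  Stage 2 carried; the burden shifts to the claimant.
Stage 3 — burden on claimant; standard: the preponderance of the evidence (weight is at least 54).
    (d): 57 − 2 = 55 ≥ 54 [met]
  The claimant carries the last stage.
Every stage carried; the claimant prevails.

stage 3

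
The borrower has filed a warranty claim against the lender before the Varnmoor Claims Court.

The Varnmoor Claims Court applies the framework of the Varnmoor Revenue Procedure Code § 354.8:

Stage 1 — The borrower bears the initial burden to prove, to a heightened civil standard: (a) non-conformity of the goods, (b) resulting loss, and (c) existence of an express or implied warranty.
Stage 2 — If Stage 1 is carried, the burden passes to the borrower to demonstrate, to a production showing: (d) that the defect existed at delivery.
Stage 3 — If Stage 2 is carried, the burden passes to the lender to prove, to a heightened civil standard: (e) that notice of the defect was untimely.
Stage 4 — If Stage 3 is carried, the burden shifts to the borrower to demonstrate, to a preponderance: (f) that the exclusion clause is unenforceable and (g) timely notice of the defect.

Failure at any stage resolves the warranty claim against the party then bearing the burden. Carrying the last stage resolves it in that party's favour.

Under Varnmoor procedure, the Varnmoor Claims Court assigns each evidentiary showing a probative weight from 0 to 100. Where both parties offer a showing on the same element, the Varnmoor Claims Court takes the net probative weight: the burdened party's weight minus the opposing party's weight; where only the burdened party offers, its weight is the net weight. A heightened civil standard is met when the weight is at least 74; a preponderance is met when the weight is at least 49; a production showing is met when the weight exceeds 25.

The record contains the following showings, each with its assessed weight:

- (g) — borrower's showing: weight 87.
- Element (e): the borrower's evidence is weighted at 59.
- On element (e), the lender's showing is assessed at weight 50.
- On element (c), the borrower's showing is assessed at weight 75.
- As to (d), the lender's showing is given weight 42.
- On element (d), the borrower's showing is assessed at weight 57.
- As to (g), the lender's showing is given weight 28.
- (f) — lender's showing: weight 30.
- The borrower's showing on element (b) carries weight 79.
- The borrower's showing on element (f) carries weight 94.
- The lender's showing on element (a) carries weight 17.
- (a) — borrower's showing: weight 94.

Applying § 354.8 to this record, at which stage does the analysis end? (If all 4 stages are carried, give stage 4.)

stage 2

Stage 1 (borrower, a heightened civil standard, weight is at least 74): (a) net 94−17=77 ≥ 74 — meets; (b) 79 ≥ 74 — meets; (c) 75 ≥ 74 — meets.
  All elements met. The borrower retains the burden for Stage 2.
Stage 2 (borrower, a production showing, weight exceeds 25): (d) net 57−42=15 ≤ 25 — fails.
  Not every element is met, so the borrower fails to carry Stage 2.
The analysis ends at Stage 2; the lender prevails.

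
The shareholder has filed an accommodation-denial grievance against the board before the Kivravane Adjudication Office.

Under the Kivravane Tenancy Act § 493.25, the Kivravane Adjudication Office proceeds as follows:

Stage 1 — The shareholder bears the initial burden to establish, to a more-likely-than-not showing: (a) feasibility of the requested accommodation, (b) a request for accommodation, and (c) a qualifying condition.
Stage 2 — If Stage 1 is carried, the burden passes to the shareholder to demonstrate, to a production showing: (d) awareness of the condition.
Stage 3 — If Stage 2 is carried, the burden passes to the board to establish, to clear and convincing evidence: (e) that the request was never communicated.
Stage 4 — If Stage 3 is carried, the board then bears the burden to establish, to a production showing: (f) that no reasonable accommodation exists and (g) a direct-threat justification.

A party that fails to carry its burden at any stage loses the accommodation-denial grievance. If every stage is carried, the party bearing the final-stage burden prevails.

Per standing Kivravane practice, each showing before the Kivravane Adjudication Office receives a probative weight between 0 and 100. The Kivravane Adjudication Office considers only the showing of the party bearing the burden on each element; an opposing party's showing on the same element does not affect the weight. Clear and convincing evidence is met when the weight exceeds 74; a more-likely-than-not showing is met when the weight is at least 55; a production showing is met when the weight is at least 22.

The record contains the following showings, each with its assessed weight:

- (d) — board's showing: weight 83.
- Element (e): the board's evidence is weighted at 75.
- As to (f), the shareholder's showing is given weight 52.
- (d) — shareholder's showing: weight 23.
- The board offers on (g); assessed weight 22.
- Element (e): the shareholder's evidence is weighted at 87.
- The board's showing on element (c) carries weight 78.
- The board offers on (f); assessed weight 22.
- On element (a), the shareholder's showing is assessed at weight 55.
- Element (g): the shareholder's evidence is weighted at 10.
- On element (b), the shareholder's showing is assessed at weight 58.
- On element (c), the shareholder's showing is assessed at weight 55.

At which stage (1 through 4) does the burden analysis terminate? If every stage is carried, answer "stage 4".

stage 4

At Stage 1 the shareholder must meet a more-likely-than-not showing (weight is at least 55): on (a) the weight is 55, which does reach 55, so (a) meets the standard; on (b) the weight is 58, ≥ 55, so (b) meets the standard; on (c) the weight is 55 (the board's 78 is given no effect), ≥ 55, so (c) meets the standard.
  Stage 1 carried; the burden remains with the shareholder.
At Stage 2 the shareholder must meet a production showing (weight is at least 22): on (d) the weight is 23 (the board's 83 is given no effect), which does reach 22, so (d) meets the standard.
  The shareholder carries Stage 2; the board now bears the burden.
At Stage 3 the board must meet clear and convincing evidence (weight exceeds 74): on (e) the weight is 75 (the shareholder's 87 is given no effect), which does exceed 74, so (e) meets the standard.
  Stage 3 carried; the burden remains with the board.
At Stage 4 the board must meet a production showing (weight is at least 22): on (f) the weight is 22 (the shareholder's 52 is given no effect), ≥ 22, so (f) meets the standard; on (g) the weight is 22 (the shareholder's 10 is given no effect), which does reach 22, so (g) meets the standard.
  Stage 4 carried; the final stage is satisfied.
With every stage satisfied, the board prevails.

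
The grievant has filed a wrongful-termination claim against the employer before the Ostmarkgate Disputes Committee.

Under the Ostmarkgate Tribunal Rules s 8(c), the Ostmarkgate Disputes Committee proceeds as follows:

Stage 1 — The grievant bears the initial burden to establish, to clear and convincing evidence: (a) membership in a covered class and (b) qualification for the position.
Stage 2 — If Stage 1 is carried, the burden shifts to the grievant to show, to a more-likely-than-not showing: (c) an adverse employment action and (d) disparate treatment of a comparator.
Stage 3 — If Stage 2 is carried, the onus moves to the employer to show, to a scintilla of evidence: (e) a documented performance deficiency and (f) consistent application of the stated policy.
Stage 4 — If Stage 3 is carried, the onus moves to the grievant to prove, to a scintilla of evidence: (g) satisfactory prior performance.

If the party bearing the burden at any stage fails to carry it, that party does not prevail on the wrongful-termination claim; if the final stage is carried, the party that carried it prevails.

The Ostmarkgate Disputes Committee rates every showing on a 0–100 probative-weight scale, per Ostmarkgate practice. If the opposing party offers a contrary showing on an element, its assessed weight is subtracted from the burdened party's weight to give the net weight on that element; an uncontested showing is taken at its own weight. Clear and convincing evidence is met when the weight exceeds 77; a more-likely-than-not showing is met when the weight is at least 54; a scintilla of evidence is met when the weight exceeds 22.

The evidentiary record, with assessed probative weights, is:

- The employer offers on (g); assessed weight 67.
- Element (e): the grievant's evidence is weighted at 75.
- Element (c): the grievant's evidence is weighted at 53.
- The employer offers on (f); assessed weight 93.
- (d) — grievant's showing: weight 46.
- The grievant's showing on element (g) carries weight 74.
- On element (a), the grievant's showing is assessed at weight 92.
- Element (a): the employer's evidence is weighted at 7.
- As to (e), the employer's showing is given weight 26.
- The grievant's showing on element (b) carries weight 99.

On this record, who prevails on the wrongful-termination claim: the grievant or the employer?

employer

Stage 1 — burden on grievant; standard: clear and convincing evidence (weight exceeds 77).
    (a): 92 − 7 = 85 > 77 [met]
    (b): 99 > 77 [met]
  Stage 1 carried; the burden remains with the grievant.
Stage 2 — burden on grievant; standard: a more-likely-than-not showing (weight is at least 54).
    (c): 53 < 54 [not met]
    (d): 46 < 54 [not met]
  The grievant does not carry Stage 2.
So the employer prevails.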